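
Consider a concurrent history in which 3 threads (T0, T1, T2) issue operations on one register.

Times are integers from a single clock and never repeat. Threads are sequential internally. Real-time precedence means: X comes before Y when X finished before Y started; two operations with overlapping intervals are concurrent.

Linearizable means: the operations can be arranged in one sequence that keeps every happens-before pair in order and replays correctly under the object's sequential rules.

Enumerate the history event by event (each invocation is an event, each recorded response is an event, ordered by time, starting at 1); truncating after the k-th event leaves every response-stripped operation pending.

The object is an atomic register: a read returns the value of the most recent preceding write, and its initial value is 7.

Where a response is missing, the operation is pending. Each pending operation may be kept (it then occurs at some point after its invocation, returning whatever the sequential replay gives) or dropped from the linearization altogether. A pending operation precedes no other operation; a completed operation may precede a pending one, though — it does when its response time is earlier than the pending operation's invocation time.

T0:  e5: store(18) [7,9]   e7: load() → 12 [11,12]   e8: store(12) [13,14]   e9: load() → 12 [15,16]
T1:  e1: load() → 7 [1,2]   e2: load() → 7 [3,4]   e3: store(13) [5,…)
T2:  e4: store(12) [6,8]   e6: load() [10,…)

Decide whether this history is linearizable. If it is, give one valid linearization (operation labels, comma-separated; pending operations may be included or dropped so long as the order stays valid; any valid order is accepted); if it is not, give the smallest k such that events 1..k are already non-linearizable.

linearizable — witness: e1, e2, e3, e5, e4, e6, e7, e8, e9

1. e1 load() → 7, leaving value 7
2. e2 load() → 7, leaving value 7
3. e3 store(13) (pending, included), leaving value 13
4. e5 store(18), leaving value 18
5. e4 store(12), leaving value 12
6. e6 load() (pending, included), leaving value 12
7. e7 load() → 12, leaving value 12
8. e8 store(12), leaving value 12
9. e9 load() → 12, leaving value 12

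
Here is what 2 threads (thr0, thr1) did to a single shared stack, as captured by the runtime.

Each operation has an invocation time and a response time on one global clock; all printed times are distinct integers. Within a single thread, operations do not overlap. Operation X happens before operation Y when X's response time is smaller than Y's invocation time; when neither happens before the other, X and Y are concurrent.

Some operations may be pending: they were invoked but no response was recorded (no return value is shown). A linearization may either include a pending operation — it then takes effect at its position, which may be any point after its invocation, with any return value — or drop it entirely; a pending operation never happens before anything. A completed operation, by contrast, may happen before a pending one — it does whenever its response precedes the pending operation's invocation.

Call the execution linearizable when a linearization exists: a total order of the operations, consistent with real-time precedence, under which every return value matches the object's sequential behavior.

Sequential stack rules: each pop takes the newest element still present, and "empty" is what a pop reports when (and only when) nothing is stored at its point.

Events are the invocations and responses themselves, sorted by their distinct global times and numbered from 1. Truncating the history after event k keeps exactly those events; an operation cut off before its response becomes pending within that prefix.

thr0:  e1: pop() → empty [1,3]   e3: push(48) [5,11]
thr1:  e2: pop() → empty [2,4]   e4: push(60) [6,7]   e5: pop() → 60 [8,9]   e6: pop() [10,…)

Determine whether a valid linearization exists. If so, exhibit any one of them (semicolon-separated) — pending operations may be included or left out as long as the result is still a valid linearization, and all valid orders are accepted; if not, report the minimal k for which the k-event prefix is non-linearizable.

linearizable — witness: e1; e2; e3; e4; e5

1. e1 pop() → empty, leaving stack <>
2. e2 pop() → empty, leaving stack <>
3. e3 push(48), leaving stack <48>
4. e4 push(60), leaving stack <48,60>
5. e5 pop() → 60, leaving stack <48>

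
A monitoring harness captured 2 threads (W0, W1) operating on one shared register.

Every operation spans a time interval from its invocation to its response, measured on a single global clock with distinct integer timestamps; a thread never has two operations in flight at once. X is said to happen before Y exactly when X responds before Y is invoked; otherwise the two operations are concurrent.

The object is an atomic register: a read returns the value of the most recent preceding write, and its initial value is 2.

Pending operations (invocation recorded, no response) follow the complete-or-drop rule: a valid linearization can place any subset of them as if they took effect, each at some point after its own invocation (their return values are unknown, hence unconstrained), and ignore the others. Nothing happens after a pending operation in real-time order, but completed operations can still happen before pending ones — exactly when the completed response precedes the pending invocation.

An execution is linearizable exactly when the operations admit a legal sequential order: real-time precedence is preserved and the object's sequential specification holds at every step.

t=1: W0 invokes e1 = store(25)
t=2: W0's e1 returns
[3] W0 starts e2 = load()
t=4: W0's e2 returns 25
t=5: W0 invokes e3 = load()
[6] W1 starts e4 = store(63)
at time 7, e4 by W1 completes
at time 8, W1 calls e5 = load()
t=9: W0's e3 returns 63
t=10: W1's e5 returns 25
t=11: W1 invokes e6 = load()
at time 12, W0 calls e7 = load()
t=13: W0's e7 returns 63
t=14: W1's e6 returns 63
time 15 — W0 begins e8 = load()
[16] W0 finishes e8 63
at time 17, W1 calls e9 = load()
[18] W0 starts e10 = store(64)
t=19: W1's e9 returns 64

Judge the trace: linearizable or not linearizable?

not linearizable

prefix check: 1..9 passes, 1..10 fails once e5's time-10 response joins
checked exhaustively: 3 real-time-consistent orders of 5 completed operations, zero legal register replays
one such order, e1, e2, e3, e4, e5, breaks at step 3 where e3 load() → 63 is illegal
one such order, e1, e2, e4, e3, e5, breaks at step 5 where e5 load() → 25 is illegal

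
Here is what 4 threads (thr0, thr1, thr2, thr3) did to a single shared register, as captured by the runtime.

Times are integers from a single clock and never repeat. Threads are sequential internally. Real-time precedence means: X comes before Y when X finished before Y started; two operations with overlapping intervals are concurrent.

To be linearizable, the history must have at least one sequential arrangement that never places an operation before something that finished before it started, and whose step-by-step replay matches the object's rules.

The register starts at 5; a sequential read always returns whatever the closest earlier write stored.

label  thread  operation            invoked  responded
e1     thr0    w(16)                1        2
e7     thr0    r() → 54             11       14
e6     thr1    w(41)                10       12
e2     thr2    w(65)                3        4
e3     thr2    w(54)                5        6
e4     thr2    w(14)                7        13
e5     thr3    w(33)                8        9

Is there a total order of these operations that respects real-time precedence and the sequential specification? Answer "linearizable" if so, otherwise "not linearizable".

not linearizable

the violation lands at event 14, e7's response at time 14: events 1..13 linearize, events 1..14 do not
7 completed operations, 8 real-time-consistent orders — every register replay fails
sample order e1, e2, e3, e4, e5, e6, e7 stalls at step 7 — e7 r() → 54 has no legal effect
sample order e1, e2, e3, e4, e5, e7, e6 stalls at step 6 — e7 r() → 54 has no legal effect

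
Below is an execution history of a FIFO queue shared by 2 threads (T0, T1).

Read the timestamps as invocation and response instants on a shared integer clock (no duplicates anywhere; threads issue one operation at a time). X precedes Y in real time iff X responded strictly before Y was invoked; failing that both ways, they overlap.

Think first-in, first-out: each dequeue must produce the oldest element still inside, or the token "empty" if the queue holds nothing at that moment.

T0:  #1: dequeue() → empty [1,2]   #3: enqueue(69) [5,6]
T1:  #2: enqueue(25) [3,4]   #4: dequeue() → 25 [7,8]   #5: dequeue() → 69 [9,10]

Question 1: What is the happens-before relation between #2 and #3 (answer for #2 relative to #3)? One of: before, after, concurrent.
Answer: before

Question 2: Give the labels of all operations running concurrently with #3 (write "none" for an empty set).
Answer: none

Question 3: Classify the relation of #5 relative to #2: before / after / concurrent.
Answer: after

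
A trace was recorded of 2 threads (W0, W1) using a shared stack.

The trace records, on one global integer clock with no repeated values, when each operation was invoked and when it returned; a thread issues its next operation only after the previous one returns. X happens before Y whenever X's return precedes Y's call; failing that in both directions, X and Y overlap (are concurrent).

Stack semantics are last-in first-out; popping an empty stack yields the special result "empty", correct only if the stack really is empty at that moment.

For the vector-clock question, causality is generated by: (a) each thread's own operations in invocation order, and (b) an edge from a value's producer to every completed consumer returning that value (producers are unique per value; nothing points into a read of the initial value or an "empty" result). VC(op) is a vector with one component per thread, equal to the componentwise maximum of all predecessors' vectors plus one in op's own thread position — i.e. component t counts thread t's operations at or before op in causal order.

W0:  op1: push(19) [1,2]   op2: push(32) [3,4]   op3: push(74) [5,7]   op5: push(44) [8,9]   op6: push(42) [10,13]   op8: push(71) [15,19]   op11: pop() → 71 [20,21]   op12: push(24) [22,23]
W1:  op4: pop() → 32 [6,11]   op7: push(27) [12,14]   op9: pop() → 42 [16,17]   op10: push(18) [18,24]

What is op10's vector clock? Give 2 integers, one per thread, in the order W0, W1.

op1 (invocation 1): nothing precedes it; W0's component alone gives (1, 0)
op2, invoked 3, takes VC(op1)=(1, 0) under max, adds 1 for W0 → (2, 0)
op4, invoked 6, takes VC(op2)=(2, 0) under max, adds 1 for W1 → (2, 1)
op3, invoked 5, takes VC(op2)=(2, 0) under max, adds 1 for W0 → (3, 0)
op7, invoked 12, takes VC(op4)=(2, 1) under max, adds 1 for W1 → (2, 2)
op5, invoked 8, takes VC(op3)=(3, 0) under max, adds 1 for W0 → (4, 0)
op6, invoked 10, takes VC(op5)=(4, 0) under max, adds 1 for W0 → (5, 0)
op8, invoked 15, takes VC(op6)=(5, 0) under max, adds 1 for W0 → (6, 0)
op11, invoked 20, takes VC(op8)=(6, 0) under max, adds 1 for W0 → (7, 0)
op9, invoked 16, takes VC(op6)=(5, 0), VC(op7)=(2, 2) under max, adds 1 for W1 → (5, 3)
op12, invoked 22, takes VC(op11)=(7, 0) under max, adds 1 for W0 → (8, 0)
op10, invoked 18, takes VC(op9)=(5, 3) under max, adds 1 for W1 → (5, 4)
target: VC(op10) = (5, 4)

(5, 4)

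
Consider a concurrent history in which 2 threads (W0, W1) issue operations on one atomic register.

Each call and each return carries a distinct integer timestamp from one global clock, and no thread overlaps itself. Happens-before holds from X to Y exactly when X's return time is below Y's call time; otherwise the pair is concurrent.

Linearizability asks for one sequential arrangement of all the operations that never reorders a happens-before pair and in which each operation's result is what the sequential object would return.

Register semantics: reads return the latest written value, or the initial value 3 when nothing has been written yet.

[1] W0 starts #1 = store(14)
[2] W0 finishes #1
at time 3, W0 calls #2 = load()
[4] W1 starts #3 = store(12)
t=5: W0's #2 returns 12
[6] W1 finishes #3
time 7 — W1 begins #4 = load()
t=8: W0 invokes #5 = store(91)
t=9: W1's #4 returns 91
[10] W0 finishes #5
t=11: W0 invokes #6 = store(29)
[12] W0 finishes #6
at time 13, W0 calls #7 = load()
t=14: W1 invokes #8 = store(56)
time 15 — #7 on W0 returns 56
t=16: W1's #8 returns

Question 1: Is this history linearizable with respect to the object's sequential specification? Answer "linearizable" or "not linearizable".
one valid linearization: #1, #3, #2, #5, #4, #6, #8, #7
after step 1 (#1 store(14)): value 14
after step 2 (#3 store(12)): value 12
after step 3 (#2 load() → 12): value 12
after step 4 (#5 store(91)): value 91
after step 5 (#4 load() → 91): value 91
after step 6 (#6 store(29)): value 29
after step 7 (#8 store(56)): value 56
after step 8 (#7 load() → 56): value 56

linearizable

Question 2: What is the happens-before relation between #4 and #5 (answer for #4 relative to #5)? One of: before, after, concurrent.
#4 spans [7,9], #5 spans [8,10]
the intervals overlap in both directions

concurrent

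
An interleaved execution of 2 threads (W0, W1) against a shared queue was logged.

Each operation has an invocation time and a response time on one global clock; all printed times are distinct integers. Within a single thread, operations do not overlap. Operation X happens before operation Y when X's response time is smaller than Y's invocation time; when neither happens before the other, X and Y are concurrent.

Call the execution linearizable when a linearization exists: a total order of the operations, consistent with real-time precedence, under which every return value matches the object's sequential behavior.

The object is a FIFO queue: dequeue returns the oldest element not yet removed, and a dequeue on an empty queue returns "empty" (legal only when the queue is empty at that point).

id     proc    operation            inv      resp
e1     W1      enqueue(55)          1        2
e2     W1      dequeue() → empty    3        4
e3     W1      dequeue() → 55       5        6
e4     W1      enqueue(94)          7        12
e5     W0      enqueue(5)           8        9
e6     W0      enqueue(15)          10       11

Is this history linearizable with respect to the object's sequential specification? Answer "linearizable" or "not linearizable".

not linearizable

through event 3 a valid linearization exists; event 4 (e2 responding at time 4) ends that
exactly one order of the 2 completed ops respects real time; the queue replay fails
sample order e1, e2 stalls at step 2 — e2 dequeue() → empty has no legal effect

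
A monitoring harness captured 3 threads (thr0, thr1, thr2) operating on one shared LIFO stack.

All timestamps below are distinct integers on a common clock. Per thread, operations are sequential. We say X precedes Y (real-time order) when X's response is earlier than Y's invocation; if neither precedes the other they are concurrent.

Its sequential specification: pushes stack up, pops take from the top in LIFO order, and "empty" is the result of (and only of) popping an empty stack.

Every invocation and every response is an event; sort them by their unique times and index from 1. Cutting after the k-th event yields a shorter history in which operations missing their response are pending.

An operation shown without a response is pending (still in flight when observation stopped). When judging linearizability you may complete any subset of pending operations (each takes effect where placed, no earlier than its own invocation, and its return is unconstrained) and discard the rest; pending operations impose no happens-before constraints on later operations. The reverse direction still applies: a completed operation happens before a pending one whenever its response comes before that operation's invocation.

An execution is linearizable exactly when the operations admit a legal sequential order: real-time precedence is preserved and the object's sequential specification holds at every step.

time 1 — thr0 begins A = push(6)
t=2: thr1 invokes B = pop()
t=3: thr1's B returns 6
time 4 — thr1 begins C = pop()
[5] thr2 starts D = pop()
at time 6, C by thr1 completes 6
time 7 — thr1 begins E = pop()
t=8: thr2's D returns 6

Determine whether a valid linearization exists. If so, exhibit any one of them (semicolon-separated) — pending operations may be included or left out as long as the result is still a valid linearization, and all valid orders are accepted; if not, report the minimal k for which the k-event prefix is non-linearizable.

through event 5 a valid linearization exists; event 6 (C responding at time 6) ends that
the completed operations (2 total) allow one real-time order; the LIFO stack replay rejects it
no completion choice of the 2 pending operations (A, D) rescues it — every subset was tried
sample order B, C (pending dropped) stalls at step 1 — B pop() → 6 has no legal effect

not linearizable — minimal violating prefix: 6 events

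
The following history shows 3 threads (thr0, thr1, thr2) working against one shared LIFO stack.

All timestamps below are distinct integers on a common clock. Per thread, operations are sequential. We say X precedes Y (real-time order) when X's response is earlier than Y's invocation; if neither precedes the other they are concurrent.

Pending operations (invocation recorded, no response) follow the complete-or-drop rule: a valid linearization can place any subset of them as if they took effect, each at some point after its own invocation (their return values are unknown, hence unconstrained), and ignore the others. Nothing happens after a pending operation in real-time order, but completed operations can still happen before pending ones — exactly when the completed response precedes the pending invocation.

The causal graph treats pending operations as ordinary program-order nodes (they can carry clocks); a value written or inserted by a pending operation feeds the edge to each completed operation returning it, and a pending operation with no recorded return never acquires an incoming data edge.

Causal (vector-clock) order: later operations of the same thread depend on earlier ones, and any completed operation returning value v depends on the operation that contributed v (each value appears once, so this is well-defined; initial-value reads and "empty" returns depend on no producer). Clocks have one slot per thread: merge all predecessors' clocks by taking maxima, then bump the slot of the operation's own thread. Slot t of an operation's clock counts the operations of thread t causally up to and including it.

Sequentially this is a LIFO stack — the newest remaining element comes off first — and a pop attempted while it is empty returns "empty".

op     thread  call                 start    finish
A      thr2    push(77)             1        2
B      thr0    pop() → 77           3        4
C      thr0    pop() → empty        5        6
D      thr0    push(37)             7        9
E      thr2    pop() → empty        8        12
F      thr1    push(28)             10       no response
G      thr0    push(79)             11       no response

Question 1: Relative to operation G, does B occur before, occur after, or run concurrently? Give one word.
B spans [3,4], G spans [11,…)
resp(B)=4 < inv(G)=11

before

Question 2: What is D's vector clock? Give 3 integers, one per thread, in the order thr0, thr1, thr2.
invoked at 1, A has no predecessors; its own thr2 bump gives (0, 0, 1)
invoked at 10, F has no predecessors; its own thr1 bump gives (0, 1, 0)
VC(E, invoked at 8): max of VC(A)=(0, 0, 1), then +1 on thread thr2 → (0, 0, 2)
VC(B, invoked at 3): max of VC(A)=(0, 0, 1), then +1 on thread thr0 → (1, 0, 1)
VC(C, invoked at 5): max of VC(B)=(1, 0, 1), then +1 on thread thr0 → (2, 0, 1)
VC(D, invoked at 7): max of VC(C)=(2, 0, 1), then +1 on thread thr0 → (3, 0, 1)
VC(G, invoked at 11): max of VC(D)=(3, 0, 1), then +1 on thread thr0 → (4, 0, 1)
target: VC(D) = (3, 0, 1)

(3, 0, 1)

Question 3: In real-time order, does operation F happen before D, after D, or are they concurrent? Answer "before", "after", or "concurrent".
F spans [10,…), D spans [7,9]
resp(D)=9 < inv(F)=10

after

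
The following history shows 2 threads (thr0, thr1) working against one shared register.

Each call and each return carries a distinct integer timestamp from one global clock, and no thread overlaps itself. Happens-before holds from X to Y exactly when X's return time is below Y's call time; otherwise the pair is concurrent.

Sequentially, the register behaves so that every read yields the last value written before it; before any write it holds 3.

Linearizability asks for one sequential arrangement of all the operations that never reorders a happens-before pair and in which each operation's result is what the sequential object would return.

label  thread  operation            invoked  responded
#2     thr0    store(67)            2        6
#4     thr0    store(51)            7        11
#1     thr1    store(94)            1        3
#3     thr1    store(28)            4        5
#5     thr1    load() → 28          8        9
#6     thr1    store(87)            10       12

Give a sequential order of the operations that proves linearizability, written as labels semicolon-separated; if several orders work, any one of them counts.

#1; #2; #3; #5; #4; #6

step 1: #1 store(94) — value 94
step 2: #2 store(67) — value 67
step 3: #3 store(28) — value 28
step 4: #5 load() → 28 — value 28
step 5: #4 store(51) — value 51
step 6: #6 store(87) — value 87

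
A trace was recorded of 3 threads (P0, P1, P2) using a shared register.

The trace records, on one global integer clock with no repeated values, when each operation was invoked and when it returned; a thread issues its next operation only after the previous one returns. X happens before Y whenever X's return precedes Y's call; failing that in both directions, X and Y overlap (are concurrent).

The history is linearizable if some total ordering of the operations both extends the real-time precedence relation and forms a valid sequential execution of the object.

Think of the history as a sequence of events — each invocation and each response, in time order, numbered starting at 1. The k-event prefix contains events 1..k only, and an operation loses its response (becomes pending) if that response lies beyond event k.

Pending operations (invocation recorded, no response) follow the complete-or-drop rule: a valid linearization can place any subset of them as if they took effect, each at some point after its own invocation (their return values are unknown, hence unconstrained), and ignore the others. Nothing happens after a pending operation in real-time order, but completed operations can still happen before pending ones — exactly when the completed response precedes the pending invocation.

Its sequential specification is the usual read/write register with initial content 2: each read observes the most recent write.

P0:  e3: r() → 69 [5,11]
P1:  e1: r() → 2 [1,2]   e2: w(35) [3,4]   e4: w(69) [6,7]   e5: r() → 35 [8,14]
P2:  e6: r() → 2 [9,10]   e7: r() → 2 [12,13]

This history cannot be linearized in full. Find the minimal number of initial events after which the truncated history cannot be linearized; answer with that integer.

one valid order for events 1..9 is e1, e2, e3, e4:
1. e1 r() → 2, leaving value 2
2. e2 w(35), leaving value 35
3. e3 r() (pending, included), leaving value 35
4. e4 w(69), leaving value 69
once event 10 joins (e6's response, time 10), exhaustive search finds no witness
no completion choice of the 2 pending operations (e3, e5) rescues it — every subset was tried
for example e1, e2, e4, e6 (pending dropped) fails at step 4: e6 r() → 2 is not legal there

10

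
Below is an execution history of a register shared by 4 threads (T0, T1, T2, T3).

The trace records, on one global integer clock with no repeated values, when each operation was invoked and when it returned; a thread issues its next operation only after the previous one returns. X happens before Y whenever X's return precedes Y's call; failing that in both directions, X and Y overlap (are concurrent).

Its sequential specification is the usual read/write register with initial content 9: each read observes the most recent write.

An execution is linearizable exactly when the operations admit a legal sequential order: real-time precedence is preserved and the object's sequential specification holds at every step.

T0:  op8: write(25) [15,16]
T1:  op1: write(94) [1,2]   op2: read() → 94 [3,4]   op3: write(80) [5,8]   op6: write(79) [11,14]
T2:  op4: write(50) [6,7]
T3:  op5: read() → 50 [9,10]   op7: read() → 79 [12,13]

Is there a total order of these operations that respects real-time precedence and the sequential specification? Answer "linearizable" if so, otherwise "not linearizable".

witness order: op1, op2, op3, op4, op5, op6, op7, op8
after step 1 (op1 write(94)): value 94
after step 2 (op2 read() → 94): value 94
after step 3 (op3 write(80)): value 80
after step 4 (op4 write(50)): value 50
after step 5 (op5 read() → 50): value 50
after step 6 (op6 write(79)): value 79
after step 7 (op7 read() → 79): value 79
after step 8 (op8 write(25)): value 25

linearizable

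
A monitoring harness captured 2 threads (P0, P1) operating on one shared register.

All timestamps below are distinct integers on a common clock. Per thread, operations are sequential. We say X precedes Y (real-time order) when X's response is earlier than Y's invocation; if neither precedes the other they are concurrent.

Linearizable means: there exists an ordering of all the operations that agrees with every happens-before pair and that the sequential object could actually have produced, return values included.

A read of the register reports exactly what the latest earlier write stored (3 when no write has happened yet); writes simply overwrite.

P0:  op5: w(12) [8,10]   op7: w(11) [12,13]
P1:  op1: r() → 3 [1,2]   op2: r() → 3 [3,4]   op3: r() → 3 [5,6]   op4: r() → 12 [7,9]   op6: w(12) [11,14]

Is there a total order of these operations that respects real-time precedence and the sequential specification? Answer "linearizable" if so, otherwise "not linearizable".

linearizable

a witness: op1, op2, op3, op5, op4, op6, op7
step 1: op1 r() → 3 — value 3
step 2: op2 r() → 3 — value 3
step 3: op3 r() → 3 — value 3
step 4: op5 w(12) — value 12
step 5: op4 r() → 12 — value 12
step 6: op6 w(12) — value 12
step 7: op7 w(11) — value 11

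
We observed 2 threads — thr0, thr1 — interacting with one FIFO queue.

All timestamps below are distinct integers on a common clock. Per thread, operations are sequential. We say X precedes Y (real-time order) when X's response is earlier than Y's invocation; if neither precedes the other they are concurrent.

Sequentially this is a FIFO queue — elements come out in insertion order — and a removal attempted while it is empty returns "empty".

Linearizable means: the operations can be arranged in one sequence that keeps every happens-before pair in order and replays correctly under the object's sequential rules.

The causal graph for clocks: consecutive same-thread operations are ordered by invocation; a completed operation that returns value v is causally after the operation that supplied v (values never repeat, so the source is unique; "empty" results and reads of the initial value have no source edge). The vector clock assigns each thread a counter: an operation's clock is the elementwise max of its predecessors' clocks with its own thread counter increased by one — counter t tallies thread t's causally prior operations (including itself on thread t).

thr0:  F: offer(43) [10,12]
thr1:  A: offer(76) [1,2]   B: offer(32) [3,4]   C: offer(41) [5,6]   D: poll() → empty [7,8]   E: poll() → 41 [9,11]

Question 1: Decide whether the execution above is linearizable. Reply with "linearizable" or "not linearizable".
through event 7 a valid linearization exists; event 8 (D responding at time 8) ends that
a single order respects real time; the 4 completed FIFO queue operations fail replay along it
sample order A, B, C, D stalls at step 4 — D poll() → empty has no legal effect

not linearizable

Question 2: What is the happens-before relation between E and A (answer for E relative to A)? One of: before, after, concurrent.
E spans [9,11], A spans [1,2]
resp(A)=2 < inv(E)=9

after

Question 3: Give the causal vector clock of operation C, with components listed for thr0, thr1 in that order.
no predecessors for A (invoked 1): thr1 increments from zero → (0, 1)
no predecessors for F (invoked 10): thr0 increments from zero → (1, 0)
invoked at 3, B merges VC(A)=(0, 1) and bumps thr1's slot → (0, 2)
invoked at 5, C merges VC(B)=(0, 2) and bumps thr1's slot → (0, 3)
invoked at 7, D merges VC(C)=(0, 3) and bumps thr1's slot → (0, 4)
invoked at 9, E merges VC(C)=(0, 3), VC(D)=(0, 4) and bumps thr1's slot → (0, 5)
target: VC(C) = (0, 3)

(0, 3)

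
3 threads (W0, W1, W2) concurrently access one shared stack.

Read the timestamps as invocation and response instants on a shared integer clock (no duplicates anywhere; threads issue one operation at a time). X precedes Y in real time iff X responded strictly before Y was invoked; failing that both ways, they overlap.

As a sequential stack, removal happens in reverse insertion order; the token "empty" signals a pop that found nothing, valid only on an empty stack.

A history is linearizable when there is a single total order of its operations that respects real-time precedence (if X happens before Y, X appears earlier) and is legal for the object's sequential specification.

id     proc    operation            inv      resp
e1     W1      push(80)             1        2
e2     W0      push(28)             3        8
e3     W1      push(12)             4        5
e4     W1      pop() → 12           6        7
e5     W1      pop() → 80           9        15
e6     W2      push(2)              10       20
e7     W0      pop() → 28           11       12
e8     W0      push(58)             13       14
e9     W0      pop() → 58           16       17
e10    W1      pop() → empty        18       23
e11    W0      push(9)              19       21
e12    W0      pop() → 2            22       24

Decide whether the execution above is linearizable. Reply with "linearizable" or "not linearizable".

linearizable

one valid linearization: e1, e2, e3, e4, e7, e5, e8, e9, e10, e11, e6, e12
1. e1 push(80), leaving stack <80>
2. e2 push(28), leaving stack <80,28>
3. e3 push(12), leaving stack <80,28,12>
4. e4 pop() → 12, leaving stack <80,28>
5. e7 pop() → 28, leaving stack <80>
6. e5 pop() → 80, leaving stack <>
7. e8 push(58), leaving stack <58>
8. e9 pop() → 58, leaving stack <>
9. e10 pop() → empty, leaving stack <>
10. e11 push(9), leaving stack <9>
11. e6 push(2), leaving stack <9,2>
12. e12 pop() → 2, leaving stack <9>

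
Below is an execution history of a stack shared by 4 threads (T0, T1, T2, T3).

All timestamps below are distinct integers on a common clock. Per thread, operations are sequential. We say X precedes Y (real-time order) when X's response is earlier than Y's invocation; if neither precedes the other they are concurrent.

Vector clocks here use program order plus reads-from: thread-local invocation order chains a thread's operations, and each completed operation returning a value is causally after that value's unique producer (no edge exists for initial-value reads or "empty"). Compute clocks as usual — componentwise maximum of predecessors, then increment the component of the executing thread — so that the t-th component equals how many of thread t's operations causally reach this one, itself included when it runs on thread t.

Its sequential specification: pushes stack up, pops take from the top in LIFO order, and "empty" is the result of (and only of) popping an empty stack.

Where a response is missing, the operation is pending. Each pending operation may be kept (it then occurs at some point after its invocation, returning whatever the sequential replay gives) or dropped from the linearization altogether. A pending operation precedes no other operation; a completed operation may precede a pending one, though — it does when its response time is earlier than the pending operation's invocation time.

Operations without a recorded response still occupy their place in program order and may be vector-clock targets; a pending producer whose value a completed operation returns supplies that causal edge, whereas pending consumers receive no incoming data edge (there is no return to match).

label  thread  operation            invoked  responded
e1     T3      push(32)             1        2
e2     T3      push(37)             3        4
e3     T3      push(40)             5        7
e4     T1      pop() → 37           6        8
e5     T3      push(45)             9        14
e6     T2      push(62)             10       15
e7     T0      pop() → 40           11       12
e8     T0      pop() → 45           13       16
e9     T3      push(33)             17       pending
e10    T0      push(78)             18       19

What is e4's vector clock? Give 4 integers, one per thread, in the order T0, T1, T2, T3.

(0, 1, 0, 2)

e1, invoked 1, has no incoming edges; only T3's bump applies → (0, 0, 0, 1)
e6, invoked 10, has no incoming edges; only T2's bump applies → (0, 0, 1, 0)
e2 (invocation 3): componentwise max over VC(e1)=(0, 0, 0, 1), +1 at T3, giving (0, 0, 0, 2)
e3 (invocation 5): componentwise max over VC(e2)=(0, 0, 0, 2), +1 at T3, giving (0, 0, 0, 3)
e4 (invocation 6): componentwise max over VC(e2)=(0, 0, 0, 2), +1 at T1, giving (0, 1, 0, 2)
e5 (invocation 9): componentwise max over VC(e3)=(0, 0, 0, 3), +1 at T3, giving (0, 0, 0, 4)
e7 (invocation 11): componentwise max over VC(e3)=(0, 0, 0, 3), +1 at T0, giving (1, 0, 0, 3)
e9 (invocation 17): componentwise max over VC(e5)=(0, 0, 0, 4), +1 at T3, giving (0, 0, 0, 5)
e8 (invocation 13): componentwise max over VC(e5)=(0, 0, 0, 4), VC(e7)=(1, 0, 0, 3), +1 at T0, giving (2, 0, 0, 4)
e10 (invocation 18): componentwise max over VC(e8)=(2, 0, 0, 4), +1 at T0, giving (3, 0, 0, 4)
target: VC(e4) = (0, 1, 0, 2)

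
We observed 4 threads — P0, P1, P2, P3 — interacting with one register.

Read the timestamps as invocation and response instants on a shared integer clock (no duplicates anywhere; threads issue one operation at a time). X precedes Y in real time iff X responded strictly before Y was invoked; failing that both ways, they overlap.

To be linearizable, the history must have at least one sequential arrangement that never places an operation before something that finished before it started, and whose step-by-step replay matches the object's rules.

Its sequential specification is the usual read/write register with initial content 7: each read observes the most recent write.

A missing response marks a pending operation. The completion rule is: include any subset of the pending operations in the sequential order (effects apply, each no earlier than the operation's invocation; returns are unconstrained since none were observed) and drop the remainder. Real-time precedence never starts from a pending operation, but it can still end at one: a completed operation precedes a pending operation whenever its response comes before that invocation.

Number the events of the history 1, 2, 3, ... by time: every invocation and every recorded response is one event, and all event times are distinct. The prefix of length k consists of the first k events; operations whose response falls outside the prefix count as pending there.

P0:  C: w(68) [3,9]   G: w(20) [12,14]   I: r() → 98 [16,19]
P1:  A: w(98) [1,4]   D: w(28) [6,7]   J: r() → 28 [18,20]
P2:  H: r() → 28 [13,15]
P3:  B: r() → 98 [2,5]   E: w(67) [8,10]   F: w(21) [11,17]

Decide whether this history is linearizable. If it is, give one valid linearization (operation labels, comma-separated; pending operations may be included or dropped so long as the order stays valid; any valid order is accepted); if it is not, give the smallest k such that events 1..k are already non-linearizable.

not linearizable — minimal violating prefix: 15 events

already the first 15 events (up to H's response at time 15) admit no linearization; the first 14 still do
real-time-consistent orders of the 7 completed operations: 20 — all fail the register replay
completion choices over the 1 pending operation (F) were checked; none helps
take A, B, C, D, E, G, H (pending dropped): step 7 already fails, because H r() → 28 cannot occur there
take A, B, C, D, E, H, G (pending dropped): step 6 already fails, because H r() → 28 cannot occur there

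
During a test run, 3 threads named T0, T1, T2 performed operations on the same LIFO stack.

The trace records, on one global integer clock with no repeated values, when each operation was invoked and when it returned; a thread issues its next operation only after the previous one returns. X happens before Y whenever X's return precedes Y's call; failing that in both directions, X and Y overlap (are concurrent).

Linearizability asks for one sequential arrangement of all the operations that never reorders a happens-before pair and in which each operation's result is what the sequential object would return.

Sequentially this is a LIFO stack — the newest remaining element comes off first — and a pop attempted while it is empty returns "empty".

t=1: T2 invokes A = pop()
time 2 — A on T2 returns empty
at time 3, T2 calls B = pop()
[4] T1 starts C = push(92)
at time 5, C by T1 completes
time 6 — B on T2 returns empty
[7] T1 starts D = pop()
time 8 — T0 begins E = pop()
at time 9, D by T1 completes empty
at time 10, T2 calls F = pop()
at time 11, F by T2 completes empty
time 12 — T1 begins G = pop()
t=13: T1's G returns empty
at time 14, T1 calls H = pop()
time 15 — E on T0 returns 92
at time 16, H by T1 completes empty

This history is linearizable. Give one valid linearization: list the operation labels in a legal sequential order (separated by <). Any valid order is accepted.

after step 1 (A pop() → empty): stack <>
after step 2 (B pop() → empty): stack <>
after step 3 (C push(92)): stack <92>
after step 4 (E pop() → 92): stack <>
after step 5 (D pop() → empty): stack <>
after step 6 (F pop() → empty): stack <>
after step 7 (G pop() → empty): stack <>
after step 8 (H pop() → empty): stack <>

A < B < C < E < D < F < G < H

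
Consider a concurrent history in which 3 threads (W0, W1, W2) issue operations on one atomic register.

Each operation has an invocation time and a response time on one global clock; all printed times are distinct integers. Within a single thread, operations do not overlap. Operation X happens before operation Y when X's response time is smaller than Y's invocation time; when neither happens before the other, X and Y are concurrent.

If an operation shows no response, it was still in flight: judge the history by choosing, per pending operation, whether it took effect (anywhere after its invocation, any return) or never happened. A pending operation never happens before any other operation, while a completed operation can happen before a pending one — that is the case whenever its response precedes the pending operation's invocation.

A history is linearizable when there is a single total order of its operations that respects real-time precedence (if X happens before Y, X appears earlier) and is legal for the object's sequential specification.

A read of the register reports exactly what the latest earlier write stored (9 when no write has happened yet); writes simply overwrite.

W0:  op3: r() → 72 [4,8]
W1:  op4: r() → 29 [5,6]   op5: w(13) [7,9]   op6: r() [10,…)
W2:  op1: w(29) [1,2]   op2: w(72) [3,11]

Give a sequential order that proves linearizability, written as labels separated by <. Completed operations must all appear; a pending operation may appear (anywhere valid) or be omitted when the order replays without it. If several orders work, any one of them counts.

op1 < op4 < op2 < op3 < op5

step 1: op1 w(29) — value 29
step 2: op4 r() → 29 — value 29
step 3: op2 w(72) — value 72
step 4: op3 r() → 72 — value 72
step 5: op5 w(13) — value 13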